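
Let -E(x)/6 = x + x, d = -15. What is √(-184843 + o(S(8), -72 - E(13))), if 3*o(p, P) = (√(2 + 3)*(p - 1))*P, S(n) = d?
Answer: √(-184843 - 448*√5) ≈ 431.1*I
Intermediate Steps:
S(n) = -15
E(x) = -12*x (E(x) = -6*(x + x) = -12*x)
o(p, P) = P*√5*(-1 + p)/3 (o(p, P) = ((√(2 + 3)*(p - 1))*P)/3 = ((√5*(-1 + p))*P)/3 = (P*√5*(-1 + p))/3 = P*√5*(-1 + p)/3)
√(-184843 + o(S(8), -72 - E(13))) = √(-184843 + (-72 - (-12)*13)*√5*(-1 - 15)/3) = √(-184843 + (⅓)*(-72 - 1*(-156))*√5*(-16)) = √(-184843 + (⅓)*(-72 + 156)*√5*(-16)) = √(-184843 + (⅓)*84*√5*(-16)) = √(-184843 - 448*√5)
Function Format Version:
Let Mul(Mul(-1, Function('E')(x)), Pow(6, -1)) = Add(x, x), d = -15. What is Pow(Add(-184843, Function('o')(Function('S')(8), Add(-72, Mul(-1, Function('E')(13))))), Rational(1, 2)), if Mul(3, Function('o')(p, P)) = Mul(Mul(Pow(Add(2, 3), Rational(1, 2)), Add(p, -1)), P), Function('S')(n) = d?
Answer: Pow(Add(-184843, Mul(-448, Pow(5, Rational(1, 2)))), Rational(1, 2)) ≈ Mul(431.10, I)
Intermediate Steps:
Function('S')(n) = -15
Function('E')(x) = Mul(-12, x) (Function('E')(x) = Mul(-6, Add(x, x)) = Mul(-6, Mul(2, x)) = Mul(-12, x))
Function('o')(p, P) = Mul(Rational(1, 3), P, Pow(5, Rational(1, 2)), Add(-1, p)) (Function('o')(p, P) = Mul(Rational(1, 3), Mul(Mul(Pow(Add(2, 3), Rational(1, 2)), Add(p, -1)), P)) = Mul(Rational(1, 3), Mul(Mul(Pow(5, Rational(1, 2)), Add(-1, p)), P)) = Mul(Rational(1, 3), Mul(P, Pow(5, Rational(1, 2)), Add(-1, p))) = Mul(Rational(1, 3), P, Pow(5, Rational(1, 2)), Add(-1, p)))
Pow(Add(-184843, Function('o')(Function('S')(8), Add(-72, Mul(-1, Function('E')(13))))), Rational(1, 2)) = Pow(Add(-184843, Mul(Rational(1, 3), Add(-72, Mul(-1, Mul(-12, 13))), Pow(5, Rational(1, 2)), Add(-1, -15))), Rational(1, 2)) = Pow(Add(-184843, Mul(Rational(1, 3), Add(-72, Mul(-1, -156)), Pow(5, Rational(1, 2)), -16)), Rational(1, 2)) = Pow(Add(-184843, Mul(Rational(1, 3), Add(-72, 156), Pow(5, Rational(1, 2)), -16)), Rational(1, 2)) = Pow(Add(-184843, Mul(Rational(1, 3), 84, Pow(5, Rational(1, 2)), -16)), Rational(1, 2)) = Pow(Add(-184843, Mul(-448, Pow(5, Rational(1, 2)))), Rational(1, 2))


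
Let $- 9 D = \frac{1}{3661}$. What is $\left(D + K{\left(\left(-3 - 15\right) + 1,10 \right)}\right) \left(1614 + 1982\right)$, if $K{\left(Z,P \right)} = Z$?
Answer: $- \frac{2014241864}{32949} \approx -61132.0$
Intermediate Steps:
$D = - \frac{1}{32949}$ ($D = - \frac{1}{9 \cdot 3661} = \left(- \frac{1}{9}\right) \frac{1}{3661} = - \frac{1}{32949} \approx -3.035 \cdot 10^{-5}$)
$\left(D + K{\left(\left(-3 - 15\right) + 1,10 \right)}\right) \left(1614 + 1982\right) = \left(- \frac{1}{32949} + \left(\left(-3 - 15\right) + 1\right)\right) \left(1614 + 1982\right) = \left(- \frac{1}{32949} + \left(-18 + 1\right)\right) 3596 = \left(- \frac{1}{32949} - 17\right) 3596 = \left(- \frac{560134}{32949}\right) 3596 = - \frac{2014241864}{32949}$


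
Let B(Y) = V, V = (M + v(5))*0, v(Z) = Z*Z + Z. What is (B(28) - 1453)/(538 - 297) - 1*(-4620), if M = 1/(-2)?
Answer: 1111967/241 ≈ 4614.0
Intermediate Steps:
M = -1/2 (M = 1*(-1/2) = -1/2 ≈ -0.50000)
v(Z) = Z + Z**2 (v(Z) = Z**2 + Z = Z + Z**2)
V = 0 (V = (-1/2 + 5*(1 + 5))*0 = (-1/2 + 5*6)*0 = (-1/2 + 30)*0 = (59/2)*0 = 0)
B(Y) = 0
(B(28) - 1453)/(538 - 297) - 1*(-4620) = (0 - 1453)/(538 - 297) - 1*(-4620) = -1453/241 + 4620 = 1111967/241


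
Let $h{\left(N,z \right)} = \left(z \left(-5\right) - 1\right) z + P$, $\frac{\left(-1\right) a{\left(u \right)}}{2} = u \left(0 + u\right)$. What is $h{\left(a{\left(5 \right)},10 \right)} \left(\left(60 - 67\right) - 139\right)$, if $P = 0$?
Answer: $74460$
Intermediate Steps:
$a{\left(u \right)} = - 2 u^{2}$ ($a{\left(u \right)} = - 2 u \left(0 + u\right) = - 2 u u = - 2 u^{2}$)
$h{\left(N,z \right)} = z \left(-1 - 5 z\right)$ ($h{\left(N,z \right)} = \left(z \left(-5\right) - 1\right) z + 0 = \left(- 5 z - 1\right) z + 0 = \left(-1 - 5 z\right) z + 0 = z \left(-1 - 5 z\right) + 0 = z \left(-1 - 5 z\right)$)
$h{\left(a{\left(5 \right)},10 \right)} \left(\left(60 - 67\right) - 139\right) = 10 \left(-1 - 50\right) \left(\left(60 - 67\right) - 139\right) = 10 \left(-1 - 50\right) \left(-7 - 139\right) = 10 \left(-51\right) \left(-146\right) = \left(-510\right) \left(-146\right) = 74460$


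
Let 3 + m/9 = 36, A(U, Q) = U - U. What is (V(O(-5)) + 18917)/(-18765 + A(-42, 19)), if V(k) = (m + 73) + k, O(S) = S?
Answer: -19282/18765 ≈ -1.0276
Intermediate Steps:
A(U, Q) = 0
m = 297 (m = -27 + 9*36 = -27 + 324 = 297)
V(k) = 370 + k (V(k) = (297 + 73) + k = 370 + k)
(V(O(-5)) + 18917)/(-18765 + A(-42, 19)) = ((370 - 5) + 18917)/(-18765 + 0) = (365 + 18917)/(-18765) = 19282*(-1/18765) = -19282/18765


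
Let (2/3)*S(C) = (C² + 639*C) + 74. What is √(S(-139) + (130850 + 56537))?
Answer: 44*√43 ≈ 288.53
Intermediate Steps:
S(C) = 111 + 3*C²/2 + 1917*C/2 (S(C) = 3*((C² + 639*C) + 74)/2 = 3*(74 + C² + 639*C)/2 = 111 + 3*C²/2 + 1917*C/2)
√(S(-139) + (130850 + 56537)) = √((111 + (3/2)*(-139)² + (1917/2)*(-139)) + (130850 + 56537)) = √((111 + (3/2)*19321 - 266463/2) + 187387) = √((111 + 57963/2 - 266463/2) + 187387) = √(-104139 + 187387) = √83248 = 44*√43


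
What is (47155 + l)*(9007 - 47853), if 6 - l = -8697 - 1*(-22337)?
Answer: -1302156766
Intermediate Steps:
l = -13634 (l = 6 - (-8697 - 1*(-22337)) = 6 - (-8697 + 22337) = 6 - 1*13640 = 6 - 13640 = -13634)
(47155 + l)*(9007 - 47853) = (47155 - 13634)*(9007 - 47853) = 33521*(-38846) = -1302156766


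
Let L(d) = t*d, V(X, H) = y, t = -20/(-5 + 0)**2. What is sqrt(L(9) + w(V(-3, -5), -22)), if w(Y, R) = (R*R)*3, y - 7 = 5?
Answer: 2*sqrt(9030)/5 ≈ 38.010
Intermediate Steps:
t = -4/5 (t = -20/((-5)**2) = -20/25 = -20*1/25 = -4/5 ≈ -0.80000)
y = 12 (y = 7 + 5 = 12)
V(X, H) = 12
w(Y, R) = 3*R**2 (w(Y, R) = R**2*3 = 3*R**2)
L(d) = -4*d/5
sqrt(L(9) + w(V(-3, -5), -22)) = sqrt(-4/5*9 + 3*(-22)**2) = sqrt(-36/5 + 3*484) = sqrt(-36/5 + 1452) = sqrt(7224/5) = 2*sqrt(9030)/5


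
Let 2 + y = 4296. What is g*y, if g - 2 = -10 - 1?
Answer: -38646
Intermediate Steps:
y = 4294 (y = -2 + 4296 = 4294)
g = -9 (g = 2 + (-10 - 1) = 2 - 11 = -9)
g*y = -9*4294 = -38646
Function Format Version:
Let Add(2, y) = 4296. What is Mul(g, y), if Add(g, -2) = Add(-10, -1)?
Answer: -38646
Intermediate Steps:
y = 4294 (y = Add(-2, 4296) = 4294)
g = -9 (g = Add(2, Add(-10, -1)) = Add(2, -11) = -9)
Mul(g, y) = Mul(-9, 4294) = -38646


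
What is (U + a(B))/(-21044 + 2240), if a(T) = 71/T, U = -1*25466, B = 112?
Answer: 950707/702016 ≈ 1.3543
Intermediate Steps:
U = -25466
(U + a(B))/(-21044 + 2240) = (-25466 + 71/112)/(-21044 + 2240) = (-25466 + 71*(1/112))/(-18804) = (-25466 + 71/112)*(-1/18804) = -2852121/112*(-1/18804) = 950707/702016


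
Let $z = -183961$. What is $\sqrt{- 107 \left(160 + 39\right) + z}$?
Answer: $9 i \sqrt{2534} \approx 453.05 i$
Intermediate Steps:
$\sqrt{- 107 \left(160 + 39\right) + z} = \sqrt{- 107 \left(160 + 39\right) - 183961} = \sqrt{\left(-107\right) 199 - 183961} = \sqrt{-21293 - 183961} = \sqrt{-205254} = 9 i \sqrt{2534}$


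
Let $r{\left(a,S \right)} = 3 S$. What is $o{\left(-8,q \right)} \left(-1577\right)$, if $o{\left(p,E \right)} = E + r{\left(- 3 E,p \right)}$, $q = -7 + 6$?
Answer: $39425$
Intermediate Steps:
$q = -1$
$o{\left(p,E \right)} = E + 3 p$
$o{\left(-8,q \right)} \left(-1577\right) = \left(-1 + 3 \left(-8\right)\right) \left(-1577\right) = \left(-1 - 24\right) \left(-1577\right) = \left(-25\right) \left(-1577\right) = 39425$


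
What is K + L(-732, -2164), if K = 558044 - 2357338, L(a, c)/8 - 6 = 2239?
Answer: -1781334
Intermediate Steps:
L(a, c) = 17960 (L(a, c) = 48 + 8*2239 = 48 + 17912 = 17960)
K = -1799294
K + L(-732, -2164) = -1799294 + 17960 = -1781334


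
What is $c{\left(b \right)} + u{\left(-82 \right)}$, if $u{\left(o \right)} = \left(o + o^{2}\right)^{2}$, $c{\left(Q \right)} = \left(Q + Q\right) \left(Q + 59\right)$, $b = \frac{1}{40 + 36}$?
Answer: $\frac{127407486117}{2888} \approx 4.4116 \cdot 10^{7}$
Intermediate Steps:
$b = \frac{1}{76} \approx 0.013158$
$c{\left(Q \right)} = 2 Q \left(59 + Q\right)$
$c{\left(b \right)} + u{\left(-82 \right)} = 2 \cdot \frac{1}{76} \left(59 + \frac{1}{76}\right) + \left(-82\right)^{2} \left(1 - 82\right)^{2} = 2 \cdot \frac{1}{76} \cdot \frac{4485}{76} + 6724 \left(-81\right)^{2} = \frac{4485}{2888} + 6724 \cdot 6561 = \frac{4485}{2888} + 44116164 = \frac{127407486117}{2888}$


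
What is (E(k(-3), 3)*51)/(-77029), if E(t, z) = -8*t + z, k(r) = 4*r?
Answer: -5049/77029 ≈ -0.065547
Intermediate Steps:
E(t, z) = z - 8*t
(E(k(-3), 3)*51)/(-77029) = ((3 - 32*(-3))*51)/(-77029) = ((3 - 8*(-12))*51)*(-1/77029) = ((3 + 96)*51)*(-1/77029) = (99*51)*(-1/77029) = 5049*(-1/77029) = -5049/77029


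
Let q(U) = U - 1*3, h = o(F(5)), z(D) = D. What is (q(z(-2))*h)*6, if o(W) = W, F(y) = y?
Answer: -150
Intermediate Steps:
h = 5
q(U) = -3 + U (q(U) = U - 3 = -3 + U)
(q(z(-2))*h)*6 = ((-3 - 2)*5)*6 = -5*5*6 = -25*6 = -150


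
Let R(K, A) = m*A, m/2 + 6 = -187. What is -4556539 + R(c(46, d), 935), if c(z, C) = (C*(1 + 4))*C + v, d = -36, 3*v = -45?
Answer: -4917449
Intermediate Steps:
v = -15 (v = (1/3)*(-45) = -15)
m = -386 (m = -12 + 2*(-187) = -12 - 374 = -386)
c(z, C) = -15 + 5*C**2 (c(z, C) = (C*(1 + 4))*C - 15 = (C*5)*C - 15 = (5*C)*C - 15 = 5*C**2 - 15 = -15 + 5*C**2)
R(K, A) = -386*A
-4556539 + R(c(46, d), 935) = -4556539 - 386*935 = -4556539 - 360910 = -4917449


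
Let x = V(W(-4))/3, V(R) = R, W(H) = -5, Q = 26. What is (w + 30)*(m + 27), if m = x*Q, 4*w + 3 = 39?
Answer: -637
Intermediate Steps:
w = 9 (w = -3/4 + (1/4)*39 = -3/4 + 39/4 = 9)
x = -5/3 ≈ -1.6667
m = -130/3 (m = -5/3*26 = -130/3 ≈ -43.333)
(w + 30)*(m + 27) = (9 + 30)*(-130/3 + 27) = 39*(-49/3) = -637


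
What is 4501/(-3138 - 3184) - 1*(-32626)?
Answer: 206257071/6322 ≈ 32625.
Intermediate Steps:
4501/(-3138 - 3184) - 1*(-32626) = 4501/(-6322) + 32626 = 4501*(-1/6322) + 32626 = -4501/6322 + 32626 = 206257071/6322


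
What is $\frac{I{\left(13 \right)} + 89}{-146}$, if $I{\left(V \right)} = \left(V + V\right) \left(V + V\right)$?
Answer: $- \frac{765}{146} \approx -5.2397$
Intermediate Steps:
$I{\left(V \right)} = 4 V^{2}$ ($I{\left(V \right)} = 2 V 2 V = 4 V^{2}$)
$\frac{I{\left(13 \right)} + 89}{-146} = \frac{4 \cdot 13^{2} + 89}{-146} = - \frac{4 \cdot 169 + 89}{146} = - \frac{676 + 89}{146} = \left(- \frac{1}{146}\right) 765 = - \frac{765}{146}$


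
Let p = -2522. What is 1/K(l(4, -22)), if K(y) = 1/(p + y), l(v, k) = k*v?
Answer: -2610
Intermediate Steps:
K(y) = 1/(-2522 + y)
1/K(l(4, -22)) = 1/(1/(-2522 - 22*4)) = 1/(1/(-2522 - 88)) = 1/(1/(-2610)) = 1/(-1/2610) = -2610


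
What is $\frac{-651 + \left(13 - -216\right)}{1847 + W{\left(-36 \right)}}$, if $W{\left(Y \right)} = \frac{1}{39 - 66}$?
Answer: $- \frac{5697}{24934} \approx -0.22848$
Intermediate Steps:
$W{\left(Y \right)} = - \frac{1}{27}$ ($W{\left(Y \right)} = \frac{1}{-27} = - \frac{1}{27}$)
$\frac{-651 + \left(13 - -216\right)}{1847 + W{\left(-36 \right)}} = \frac{-651 + \left(13 - -216\right)}{1847 - \frac{1}{27}} = \frac{-651 + \left(13 + 216\right)}{\frac{49868}{27}} = \left(-651 + 229\right) \frac{27}{49868} = \left(-422\right) \frac{27}{49868} = - \frac{5697}{24934}$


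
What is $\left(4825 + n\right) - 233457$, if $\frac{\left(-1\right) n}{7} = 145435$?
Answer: $-1246677$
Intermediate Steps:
$n = -1018045$ ($n = \left(-7\right) 145435 = -1018045$)
$\left(4825 + n\right) - 233457 = \left(4825 - 1018045\right) - 233457 = -1013220 - 233457 = -1246677$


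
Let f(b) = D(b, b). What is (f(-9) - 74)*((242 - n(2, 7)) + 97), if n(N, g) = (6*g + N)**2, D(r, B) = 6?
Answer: 108596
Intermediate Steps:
f(b) = 6
n(N, g) = (N + 6*g)**2
(f(-9) - 74)*((242 - n(2, 7)) + 97) = (6 - 74)*((242 - (2 + 6*7)**2) + 97) = -68*((242 - (2 + 42)**2) + 97) = -68*((242 - 1*44**2) + 97) = -68*((242 - 1*1936) + 97) = -68*((242 - 1936) + 97) = -68*(-1694 + 97) = -68*(-1597) = 108596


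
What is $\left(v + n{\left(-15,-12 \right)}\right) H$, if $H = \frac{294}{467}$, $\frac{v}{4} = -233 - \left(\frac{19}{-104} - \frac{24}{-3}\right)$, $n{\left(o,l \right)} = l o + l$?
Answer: $- \frac{3039519}{6071} \approx -500.66$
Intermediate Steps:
$n{\left(o,l \right)} = l + l o$
$v = - \frac{25045}{26}$ ($v = 4 \left(-233 - \left(\frac{19}{-104} - \frac{24}{-3}\right)\right) = 4 \left(-233 - \left(19 \left(- \frac{1}{104}\right) - -8\right)\right) = 4 \left(-233 - \left(- \frac{19}{104} + 8\right)\right) = 4 \left(-233 - \frac{813}{104}\right) = 4 \left(- \frac{25045}{104}\right) = - \frac{25045}{26} \approx -963.27$)
$H = \frac{294}{467}$ ($H = 294 \cdot \frac{1}{467} = \frac{294}{467} \approx 0.62955$)
$\left(v + n{\left(-15,-12 \right)}\right) H = \left(- \frac{25045}{26} - 12 \left(1 - 15\right)\right) \frac{294}{467} = \left(- \frac{25045}{26} - -168\right) \frac{294}{467} = \left(- \frac{25045}{26} + 168\right) \frac{294}{467} = \left(- \frac{20677}{26}\right) \frac{294}{467} = - \frac{3039519}{6071}$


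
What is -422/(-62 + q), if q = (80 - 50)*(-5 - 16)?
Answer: 211/346 ≈ 0.60983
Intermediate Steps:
q = -630 (q = 30*(-21) = -630)
-422/(-62 + q) = -422/(-62 - 630) = -422/(-692) = -422*(-1/692) = 211/346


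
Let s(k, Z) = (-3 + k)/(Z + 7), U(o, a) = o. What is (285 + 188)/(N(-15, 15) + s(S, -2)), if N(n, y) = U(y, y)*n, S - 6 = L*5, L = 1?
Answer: -2365/1117 ≈ -2.1173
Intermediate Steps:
S = 11 (S = 6 + 1*5 = 6 + 5 = 11)
s(k, Z) = (-3 + k)/(7 + Z)
N(n, y) = n*y (N(n, y) = y*n = n*y)
(285 + 188)/(N(-15, 15) + s(S, -2)) = (285 + 188)/(-15*15 + (-3 + 11)/(7 - 2)) = 473/(-225 + 8/5) = 473/(-1117/5) = 473*(-5/1117) = -2365/1117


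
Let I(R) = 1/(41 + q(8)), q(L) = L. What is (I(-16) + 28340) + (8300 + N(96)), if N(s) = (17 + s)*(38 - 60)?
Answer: 1673547/49 ≈ 34154.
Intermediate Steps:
N(s) = -374 - 22*s (N(s) = (17 + s)*(-22) = -374 - 22*s)
I(R) = 1/49 (I(R) = 1/(41 + 8) = 1/49)
(I(-16) + 28340) + (8300 + N(96)) = (1/49 + 28340) + (8300 + (-374 - 22*96)) = 1388661/49 + (8300 + (-374 - 2112)) = 1388661/49 + (8300 - 2486) = 1388661/49 + 5814 = 1673547/49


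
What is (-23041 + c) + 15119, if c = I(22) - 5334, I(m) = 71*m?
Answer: -11694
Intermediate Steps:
c = -3772 (c = 71*22 - 5334 = 1562 - 5334 = -3772)
(-23041 + c) + 15119 = (-23041 - 3772) + 15119 = -26813 + 15119 = -11694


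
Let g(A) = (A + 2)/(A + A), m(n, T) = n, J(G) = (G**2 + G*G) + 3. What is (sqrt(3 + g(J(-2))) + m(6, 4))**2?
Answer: (132 + sqrt(1738))**2/484 ≈ 62.331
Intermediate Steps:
J(G) = 3 + 2*G**2 (J(G) = (G**2 + G**2) + 3 = 2*G**2 + 3 = 3 + 2*G**2)
g(A) = (2 + A)/(2*A) (g(A) = (2 + A)/((2*A)) = (2 + A)*(1/(2*A)) = (2 + A)/(2*A))
(sqrt(3 + g(J(-2))) + m(6, 4))**2 = (sqrt(3 + (2 + (3 + 2*(-2)**2))/(2*(3 + 2*(-2)**2))) + 6)**2 = (sqrt(3 + (2 + (3 + 2*4))/(2*(3 + 2*4))) + 6)**2 = (sqrt(3 + (2 + (3 + 8))/(2*(3 + 8))) + 6)**2 = (sqrt(3 + (1/2)*(2 + 11)/11) + 6)**2 = (sqrt(3 + (1/2)*(1/11)*13) + 6)**2 = (sqrt(3 + 13/22) + 6)**2 = (sqrt(79/22) + 6)**2 = (sqrt(1738)/22 + 6)**2 = (6 + sqrt(1738)/22)**2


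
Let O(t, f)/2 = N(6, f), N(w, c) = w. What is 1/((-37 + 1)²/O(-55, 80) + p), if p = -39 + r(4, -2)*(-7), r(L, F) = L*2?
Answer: 1/13 ≈ 0.076923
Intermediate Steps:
O(t, f) = 12 (O(t, f) = 2*6 = 12)
r(L, F) = 2*L
p = -95 (p = -39 + (2*4)*(-7) = -39 + 8*(-7) = -39 - 56 = -95)
1/((-37 + 1)²/O(-55, 80) + p) = 1/((-37 + 1)²/12 - 95) = 1/((-36)²*(1/12) - 95) = 1/(1296*(1/12) - 95) = 1/(108 - 95) = 1/13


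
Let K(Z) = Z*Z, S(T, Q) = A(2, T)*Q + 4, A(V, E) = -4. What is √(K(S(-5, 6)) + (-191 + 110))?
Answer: √319 ≈ 17.861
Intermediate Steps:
S(T, Q) = 4 - 4*Q (S(T, Q) = -4*Q + 4 = 4 - 4*Q)
K(Z) = Z²
√(K(S(-5, 6)) + (-191 + 110)) = √((4 - 4*6)² + (-191 + 110)) = √((4 - 24)² - 81) = √((-20)² - 81) = √(400 - 81) = √319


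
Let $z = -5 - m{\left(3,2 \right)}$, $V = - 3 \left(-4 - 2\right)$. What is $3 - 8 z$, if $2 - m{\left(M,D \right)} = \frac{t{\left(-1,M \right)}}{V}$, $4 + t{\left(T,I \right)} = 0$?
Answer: $\frac{547}{9} \approx 60.778$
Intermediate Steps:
$t{\left(T,I \right)} = -4$ ($t{\left(T,I \right)} = -4 + 0 = -4$)
$V = 18$ ($V = \left(-3\right) \left(-6\right) = 18$)
$m{\left(M,D \right)} = \frac{20}{9}$ ($m{\left(M,D \right)} = 2 - - \frac{4}{18} = 2 - \left(-4\right) \frac{1}{18} = 2 - - \frac{2}{9} = 2 + \frac{2}{9} = \frac{20}{9}$)
$z = - \frac{65}{9}$ ($z = -5 - \frac{20}{9} = - \frac{65}{9} \approx -7.2222$)
$3 - 8 z = 3 - - \frac{520}{9} = 3 + \frac{520}{9} = \frac{547}{9}$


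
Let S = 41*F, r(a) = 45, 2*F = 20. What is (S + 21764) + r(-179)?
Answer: 22219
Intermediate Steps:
F = 10 (F = (1/2)*20 = 10)
S = 410 (S = 41*10 = 410)
(S + 21764) + r(-179) = (410 + 21764) + 45 = 22174 + 45 = 22219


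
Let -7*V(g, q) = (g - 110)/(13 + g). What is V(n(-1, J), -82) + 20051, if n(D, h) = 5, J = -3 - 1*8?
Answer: 120311/6 ≈ 20052.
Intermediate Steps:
J = -11 (J = -3 - 8 = -11)
V(g, q) = -(-110 + g)/(7*(13 + g)) (V(g, q) = -(g - 110)/(7*(13 + g)) = -(-110 + g)/(7*(13 + g)))
V(n(-1, J), -82) + 20051 = (110 - 1*5)/(7*(13 + 5)) + 20051 = (⅐)*(110 - 5)/18 + 20051 = (⅐)*(1/18)*105 + 20051 = ⅚ + 20051 = 120311/6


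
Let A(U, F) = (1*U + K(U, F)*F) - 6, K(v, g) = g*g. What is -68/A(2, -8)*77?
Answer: 1309/129 ≈ 10.147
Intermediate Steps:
K(v, g) = g²
A(U, F) = -6 + U + F³ (A(U, F) = (1*U + F²*F) - 6 = (U + F³) - 6 = -6 + U + F³)
-68/A(2, -8)*77 = -68/(-6 + 2 + (-8)³)*77 = -68/(-6 + 2 - 512)*77 = -68/(-516)*77 = -68*(-1/516)*77 = (17/129)*77 = 1309/129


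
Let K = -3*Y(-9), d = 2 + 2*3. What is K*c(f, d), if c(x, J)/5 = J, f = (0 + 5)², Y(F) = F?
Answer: 1080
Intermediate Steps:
f = 25 (f = 5² = 25)
d = 8 (d = 2 + 6 = 8)
c(x, J) = 5*J
K = 27 (K = -3*(-9) = 27)
K*c(f, d) = 27*(5*8) = 27*40 = 1080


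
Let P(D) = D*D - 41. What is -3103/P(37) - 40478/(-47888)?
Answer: -5927605/3974704 ≈ -1.4913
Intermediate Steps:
P(D) = -41 + D**2 (P(D) = D**2 - 41 = -41 + D**2)
-3103/P(37) - 40478/(-47888) = -3103/(-41 + 37**2) - 40478/(-47888) = -3103/(-41 + 1369) - 40478*(-1/47888) = -3103/1328 + 20239/23944 = -5927605/3974704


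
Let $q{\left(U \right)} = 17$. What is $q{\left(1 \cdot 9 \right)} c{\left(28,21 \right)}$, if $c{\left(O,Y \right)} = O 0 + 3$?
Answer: $51$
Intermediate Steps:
$c{\left(O,Y \right)} = 3$ ($c{\left(O,Y \right)} = 0 + 3 = 3$)
$q{\left(1 \cdot 9 \right)} c{\left(28,21 \right)} = 17 \cdot 3 = 51$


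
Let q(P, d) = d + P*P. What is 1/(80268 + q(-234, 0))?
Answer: 1/135024 ≈ 7.4061e-6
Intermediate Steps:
q(P, d) = d + P²
1/(80268 + q(-234, 0)) = 1/(80268 + (0 + (-234)²)) = 1/(80268 + (0 + 54756)) = 1/(80268 + 54756) = 1/135024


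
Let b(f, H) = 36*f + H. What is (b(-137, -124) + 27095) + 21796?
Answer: 43835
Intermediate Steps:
b(f, H) = H + 36*f
(b(-137, -124) + 27095) + 21796 = ((-124 + 36*(-137)) + 27095) + 21796 = ((-124 - 4932) + 27095) + 21796 = (-5056 + 27095) + 21796 = 22039 + 21796 = 43835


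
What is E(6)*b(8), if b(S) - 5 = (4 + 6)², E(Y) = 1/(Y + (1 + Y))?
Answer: 105/13 ≈ 8.0769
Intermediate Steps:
E(Y) = 1/(1 + 2*Y)
b(S) = 105 (b(S) = 5 + (4 + 6)² = 5 + 10² = 5 + 100 = 105)
E(6)*b(8) = 105/(1 + 2*6) = 105/(1 + 12) = 105/13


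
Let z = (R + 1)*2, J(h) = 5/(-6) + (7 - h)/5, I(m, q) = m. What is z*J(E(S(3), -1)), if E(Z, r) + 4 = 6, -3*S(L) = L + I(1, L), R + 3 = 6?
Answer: 4/3 ≈ 1.3333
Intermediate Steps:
R = 3 (R = -3 + 6 = 3)
S(L) = -⅓ - L/3 (S(L) = -(L + 1)/3 = -(1 + L)/3 = -⅓ - L/3)
E(Z, r) = 2 (E(Z, r) = -4 + 6 = 2)
J(h) = 17/30 - h/5 (J(h) = 5*(-⅙) + (7 - h)*(⅕) = -⅚ + (7/5 - h/5) = 17/30 - h/5)
z = 8 (z = (3 + 1)*2 = 4*2 = 8)
z*J(E(S(3), -1)) = 8*(17/30 - ⅕*2) = 8*(17/30 - ⅖) = 8*(⅙) = 4/3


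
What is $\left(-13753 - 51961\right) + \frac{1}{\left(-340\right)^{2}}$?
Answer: $- \frac{7596538399}{115600} \approx -65714.0$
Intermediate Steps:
$\left(-13753 - 51961\right) + \frac{1}{\left(-340\right)^{2}} = \left(-13753 - 51961\right) + \frac{1}{115600} = -65714 + \frac{1}{115600} = - \frac{7596538399}{115600}$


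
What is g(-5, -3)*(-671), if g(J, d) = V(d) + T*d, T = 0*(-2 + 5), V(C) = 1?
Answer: -671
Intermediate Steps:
T = 0 (T = 0*3 = 0)
g(J, d) = 1 (g(J, d) = 1 + 0*d = 1 + 0 = 1)
g(-5, -3)*(-671) = 1*(-671) = -671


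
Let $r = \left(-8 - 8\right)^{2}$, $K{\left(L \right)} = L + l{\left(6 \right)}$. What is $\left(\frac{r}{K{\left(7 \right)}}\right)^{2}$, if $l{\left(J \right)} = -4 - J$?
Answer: $\frac{65536}{9} \approx 7281.8$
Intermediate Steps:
$K{\left(L \right)} = -10 + L$ ($K{\left(L \right)} = L - 10 = -10 + L$)
$r = 256$ ($r = \left(-16\right)^{2} = 256$)
$\left(\frac{r}{K{\left(7 \right)}}\right)^{2} = \left(\frac{256}{-10 + 7}\right)^{2} = \left(\frac{256}{-3}\right)^{2} = \left(256 \left(- \frac{1}{3}\right)\right)^{2} = \left(- \frac{256}{3}\right)^{2} = \frac{65536}{9}$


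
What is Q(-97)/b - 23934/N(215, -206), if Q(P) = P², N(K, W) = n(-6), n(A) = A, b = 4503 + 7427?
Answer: 47598179/11930 ≈ 3989.8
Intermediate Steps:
b = 11930
N(K, W) = -6
Q(-97)/b - 23934/N(215, -206) = (-97)²/11930 - 23934/(-6) = 9409*(1/11930) - 23934*(-⅙) = 9409/11930 + 3989 = 47598179/11930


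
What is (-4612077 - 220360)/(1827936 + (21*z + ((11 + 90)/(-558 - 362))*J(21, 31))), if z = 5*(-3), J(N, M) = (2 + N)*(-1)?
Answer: -193297480/73104941 ≈ -2.6441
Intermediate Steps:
J(N, M) = -2 - N
z = -15
(-4612077 - 220360)/(1827936 + (21*z + ((11 + 90)/(-558 - 362))*J(21, 31))) = (-4612077 - 220360)/(1827936 + (21*(-15) + ((11 + 90)/(-558 - 362))*(-2 - 1*21))) = -4832437/(1827936 + (-315 + (101/(-920))*(-2 - 21))) = -4832437/(1827936 + (-315 + (101*(-1/920))*(-23))) = -4832437/(1827936 + (-315 - 101/920*(-23))) = -4832437/(1827936 + (-315 + 101/40)) = -4832437/(1827936 - 12499/40) = -4832437/73104941/40 = -4832437*40/73104941 = -193297480/73104941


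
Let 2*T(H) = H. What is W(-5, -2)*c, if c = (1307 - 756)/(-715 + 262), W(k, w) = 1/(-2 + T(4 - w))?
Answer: -551/453 ≈ -1.2163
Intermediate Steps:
T(H) = H/2
W(k, w) = -2/w (W(k, w) = 1/(-2 + (4 - w)/2) = 1/(-2 + (2 - w/2)) = 1/(-w/2) = -2/w)
c = -551/453 (c = 551/(-453) = 551*(-1/453) = -551/453 ≈ -1.2163)
W(-5, -2)*c = -2/(-2)*(-551/453) = -2*(-1/2)*(-551/453) = 1*(-551/453) = -551/453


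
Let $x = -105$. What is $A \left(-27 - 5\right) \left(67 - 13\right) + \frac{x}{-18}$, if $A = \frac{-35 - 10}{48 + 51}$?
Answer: $\frac{52225}{66} \approx 791.29$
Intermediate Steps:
$A = - \frac{5}{11}$ ($A = - \frac{45}{99} = \left(-45\right) \frac{1}{99} = - \frac{5}{11} \approx -0.45455$)
$A \left(-27 - 5\right) \left(67 - 13\right) + \frac{x}{-18} = - \frac{5 \left(-27 - 5\right) \left(67 - 13\right)}{11} - \frac{105}{-18} = - \frac{5 \left(\left(-32\right) 54\right)}{11} - - \frac{35}{6} = \left(- \frac{5}{11}\right) \left(-1728\right) + \frac{35}{6} = \frac{8640}{11} + \frac{35}{6} = \frac{52225}{66}$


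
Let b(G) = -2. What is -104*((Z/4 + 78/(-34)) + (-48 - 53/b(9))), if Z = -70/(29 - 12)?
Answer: 43888/17 ≈ 2581.6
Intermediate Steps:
Z = -70/17 ≈ -4.1176
-104*((Z/4 + 78/(-34)) + (-48 - 53/b(9))) = -104*((-70/17/4 + 78/(-34)) + (-48 - 53/(-2))) = -104*((-70/17*1/4 + 78*(-1/34)) + (-48 - 53*(-1)/2)) = -104*((-35/34 - 39/17) + (-48 - 1*(-53/2))) = -104*(-113/34 + (-48 + 53/2)) = -104*(-113/34 - 43/2) = -104*(-422/17) = 43888/17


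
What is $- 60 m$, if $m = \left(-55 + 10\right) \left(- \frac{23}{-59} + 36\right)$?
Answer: $\frac{5796900}{59} \approx 98253.0$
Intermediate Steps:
$m = - \frac{96615}{59}$ ($m = - 45 \left(\left(-23\right) \left(- \frac{1}{59}\right) + 36\right) = - 45 \left(\frac{23}{59} + 36\right) = \left(-45\right) \frac{2147}{59} = - \frac{96615}{59} \approx -1637.5$)
$- 60 m = \left(-60\right) \left(- \frac{96615}{59}\right) = \frac{5796900}{59}$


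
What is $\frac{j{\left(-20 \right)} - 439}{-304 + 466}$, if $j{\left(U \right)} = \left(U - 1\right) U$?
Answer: $- \frac{19}{162} \approx -0.11728$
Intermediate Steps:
$j{\left(U \right)} = U \left(-1 + U\right)$ ($j{\left(U \right)} = \left(-1 + U\right) U = U \left(-1 + U\right)$)
$\frac{j{\left(-20 \right)} - 439}{-304 + 466} = \frac{- 20 \left(-1 - 20\right) - 439}{-304 + 466} = \frac{\left(-20\right) \left(-21\right) - 439}{162} = \left(420 - 439\right) \frac{1}{162} = \left(-19\right) \frac{1}{162} = - \frac{19}{162}$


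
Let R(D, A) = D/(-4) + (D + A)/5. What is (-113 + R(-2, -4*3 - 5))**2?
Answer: 1352569/100 ≈ 13526.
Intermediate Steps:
R(D, A) = -D/20 + A/5 (R(D, A) = D*(-1/4) + (A + D)*(1/5) = -D/4 + (A/5 + D/5) = -D/20 + A/5)
(-113 + R(-2, -4*3 - 5))**2 = (-113 + (-1/20*(-2) + (-4*3 - 5)/5))**2 = (-113 + (1/10 + (-12 - 5)/5))**2 = (-113 + (1/10 + (1/5)*(-17)))**2 = (-113 + (1/10 - 17/5))**2 = (-113 - 33/10)**2 = (-1163/10)**2 = 1352569/100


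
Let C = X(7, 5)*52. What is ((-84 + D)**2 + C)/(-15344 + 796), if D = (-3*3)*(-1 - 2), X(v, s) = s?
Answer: -3509/14548 ≈ -0.24120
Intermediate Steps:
D = 27 (D = -9*(-3) = 27)
C = 260 (C = 5*52 = 260)
((-84 + D)**2 + C)/(-15344 + 796) = ((-84 + 27)**2 + 260)/(-15344 + 796) = ((-57)**2 + 260)/(-14548) = (3249 + 260)*(-1/14548) = 3509*(-1/14548) = -3509/14548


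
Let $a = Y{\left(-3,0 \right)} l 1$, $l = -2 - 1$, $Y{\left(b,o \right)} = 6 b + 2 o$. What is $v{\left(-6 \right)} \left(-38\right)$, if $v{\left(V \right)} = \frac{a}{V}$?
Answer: $342$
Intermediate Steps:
$Y{\left(b,o \right)} = 2 o + 6 b$
$l = -3$ ($l = -2 - 1 = -3$)
$a = 54$ ($a = \left(2 \cdot 0 + 6 \left(-3\right)\right) \left(-3\right) 1 = \left(0 - 18\right) \left(-3\right) 1 = \left(-18\right) \left(-3\right) 1 = 54 \cdot 1 = 54$)
$v{\left(V \right)} = \frac{54}{V}$
$v{\left(-6 \right)} \left(-38\right) = \frac{54}{-6} \left(-38\right) = 54 \left(- \frac{1}{6}\right) \left(-38\right) = \left(-9\right) \left(-38\right) = 342$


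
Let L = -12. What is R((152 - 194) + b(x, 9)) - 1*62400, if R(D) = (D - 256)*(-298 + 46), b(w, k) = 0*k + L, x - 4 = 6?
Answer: 15720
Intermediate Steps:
x = 10 (x = 4 + 6 = 10)
b(w, k) = -12 (b(w, k) = 0*k - 12 = 0 - 12 = -12)
R(D) = 64512 - 252*D (R(D) = (-256 + D)*(-252) = 64512 - 252*D)
R((152 - 194) + b(x, 9)) - 1*62400 = (64512 - 252*((152 - 194) - 12)) - 1*62400 = (64512 - 252*(-42 - 12)) - 62400 = (64512 - 252*(-54)) - 62400 = (64512 + 13608) - 62400 = 78120 - 62400 = 15720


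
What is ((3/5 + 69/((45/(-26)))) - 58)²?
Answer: 2128681/225 ≈ 9460.8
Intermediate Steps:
((3/5 + 69/((45/(-26)))) - 58)² = ((3*(⅕) + 69/((45*(-1/26)))) - 58)² = ((⅗ + 69/(-45/26)) - 58)² = ((⅗ + 69*(-26/45)) - 58)² = ((⅗ - 598/15) - 58)² = (-589/15 - 58)² = (-1459/15)² = 2128681/225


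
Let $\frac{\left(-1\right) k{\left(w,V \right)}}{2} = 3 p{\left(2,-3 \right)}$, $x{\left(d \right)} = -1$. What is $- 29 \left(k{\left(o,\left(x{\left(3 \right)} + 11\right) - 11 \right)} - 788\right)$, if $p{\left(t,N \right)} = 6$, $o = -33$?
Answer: $23896$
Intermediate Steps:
$k{\left(w,V \right)} = -36$ ($k{\left(w,V \right)} = - 2 \cdot 3 \cdot 6 = \left(-2\right) 18 = -36$)
$- 29 \left(k{\left(o,\left(x{\left(3 \right)} + 11\right) - 11 \right)} - 788\right) = - 29 \left(-36 - 788\right) = \left(-29\right) \left(-824\right) = 23896$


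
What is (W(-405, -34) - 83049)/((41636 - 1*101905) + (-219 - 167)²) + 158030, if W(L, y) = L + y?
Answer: 14021444322/88727 ≈ 1.5803e+5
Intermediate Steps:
(W(-405, -34) - 83049)/((41636 - 1*101905) + (-219 - 167)²) + 158030 = ((-405 - 34) - 83049)/((41636 - 1*101905) + (-219 - 167)²) + 158030 = (-439 - 83049)/((41636 - 101905) + (-386)²) + 158030 = -83488/(-60269 + 148996) + 158030 = -83488/88727 + 158030 = 14021444322/88727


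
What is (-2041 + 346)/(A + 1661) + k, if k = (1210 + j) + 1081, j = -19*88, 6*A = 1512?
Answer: 1182452/1913 ≈ 618.11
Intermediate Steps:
A = 252 (A = (⅙)*1512 = 252)
j = -1672
k = 619 (k = (1210 - 1672) + 1081 = -462 + 1081 = 619)
(-2041 + 346)/(A + 1661) + k = (-2041 + 346)/(252 + 1661) + 619 = -1695/1913 + 619 = 1182452/1913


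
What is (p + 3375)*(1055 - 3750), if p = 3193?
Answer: -17700760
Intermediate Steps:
(p + 3375)*(1055 - 3750) = (3193 + 3375)*(1055 - 3750) = 6568*(-2695) = -17700760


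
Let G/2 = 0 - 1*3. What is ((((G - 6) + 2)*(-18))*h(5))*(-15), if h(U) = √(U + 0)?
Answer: -2700*√5 ≈ -6037.4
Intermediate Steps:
G = -6 (G = 2*(0 - 1*3) = 2*(0 - 3) = 2*(-3) = -6)
h(U) = √U
((((G - 6) + 2)*(-18))*h(5))*(-15) = ((((-6 - 6) + 2)*(-18))*√5)*(-15) = (((-12 + 2)*(-18))*√5)*(-15) = ((-10*(-18))*√5)*(-15) = (180*√5)*(-15) = -2700*√5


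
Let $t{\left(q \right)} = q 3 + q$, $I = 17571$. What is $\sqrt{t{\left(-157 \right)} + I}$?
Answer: $\sqrt{16943} \approx 130.17$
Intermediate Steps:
$t{\left(q \right)} = 4 q$ ($t{\left(q \right)} = 3 q + q = 4 q$)
$\sqrt{t{\left(-157 \right)} + I} = \sqrt{4 \left(-157\right) + 17571} = \sqrt{-628 + 17571} = \sqrt{16943}$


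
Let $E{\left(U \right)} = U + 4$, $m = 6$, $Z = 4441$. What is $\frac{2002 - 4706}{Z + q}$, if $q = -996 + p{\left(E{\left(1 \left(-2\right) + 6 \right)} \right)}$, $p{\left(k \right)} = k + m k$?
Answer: $- \frac{2704}{3501} \approx -0.77235$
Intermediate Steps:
$E{\left(U \right)} = 4 + U$
$p{\left(k \right)} = 7 k$ ($p{\left(k \right)} = k + 6 k = 7 k$)
$q = -940$ ($q = -996 + 7 \left(4 + \left(1 \left(-2\right) + 6\right)\right) = -996 + 7 \left(4 + \left(-2 + 6\right)\right) = -996 + 7 \left(4 + 4\right) = -996 + 7 \cdot 8 = -996 + 56 = -940$)
$\frac{2002 - 4706}{Z + q} = \frac{2002 - 4706}{4441 - 940} = - \frac{2704}{3501}$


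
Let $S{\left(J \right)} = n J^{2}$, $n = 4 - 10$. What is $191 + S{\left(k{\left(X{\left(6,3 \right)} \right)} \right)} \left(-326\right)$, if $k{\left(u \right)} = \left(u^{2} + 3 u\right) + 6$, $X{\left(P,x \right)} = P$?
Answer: $7041791$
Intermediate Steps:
$n = -6$ ($n = 4 - 10 = -6$)
$k{\left(u \right)} = 6 + u^{2} + 3 u$
$S{\left(J \right)} = - 6 J^{2}$
$191 + S{\left(k{\left(X{\left(6,3 \right)} \right)} \right)} \left(-326\right) = 191 + - 6 \left(6 + 6^{2} + 3 \cdot 6\right)^{2} \left(-326\right) = 191 + - 6 \left(6 + 36 + 18\right)^{2} \left(-326\right) = 191 + - 6 \cdot 60^{2} \left(-326\right) = 191 + \left(-6\right) 3600 \left(-326\right) = 191 - -7041600 = 191 + 7041600 = 7041791$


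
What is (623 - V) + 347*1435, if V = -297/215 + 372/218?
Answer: 11683933463/23435 ≈ 4.9857e+5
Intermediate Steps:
V = 7617/23435 (V = -297*1/215 + 372*(1/218) = -297/215 + 186/109 = 7617/23435 ≈ 0.32503)
(623 - V) + 347*1435 = (623 - 1*7617/23435) + 347*1435 = (623 - 7617/23435) + 497945 = 14592388/23435 + 497945 = 11683933463/23435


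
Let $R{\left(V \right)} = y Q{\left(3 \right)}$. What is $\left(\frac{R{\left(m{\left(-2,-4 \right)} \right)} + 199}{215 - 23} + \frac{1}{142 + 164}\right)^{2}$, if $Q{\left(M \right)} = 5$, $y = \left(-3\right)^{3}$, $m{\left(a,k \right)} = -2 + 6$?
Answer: $\frac{10609}{93636} \approx 0.1133$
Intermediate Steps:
$m{\left(a,k \right)} = 4$
$y = -27$
$R{\left(V \right)} = -135$ ($R{\left(V \right)} = \left(-27\right) 5 = -135$)
$\left(\frac{R{\left(m{\left(-2,-4 \right)} \right)} + 199}{215 - 23} + \frac{1}{142 + 164}\right)^{2} = \left(\frac{-135 + 199}{215 - 23} + \frac{1}{142 + 164}\right)^{2} = \left(\frac{64}{192} + \frac{1}{306}\right)^{2} = \left(64 \cdot \frac{1}{192} + \frac{1}{306}\right)^{2} = \left(\frac{1}{3} + \frac{1}{306}\right)^{2} = \left(\frac{103}{306}\right)^{2} = \frac{10609}{93636}$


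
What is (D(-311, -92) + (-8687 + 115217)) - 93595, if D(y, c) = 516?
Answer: 13451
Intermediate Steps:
(D(-311, -92) + (-8687 + 115217)) - 93595 = (516 + (-8687 + 115217)) - 93595 = (516 + 106530) - 93595 = 107046 - 93595 = 13451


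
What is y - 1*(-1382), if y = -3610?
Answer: -2228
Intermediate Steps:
y - 1*(-1382) = -3610 - 1*(-1382) = -3610 + 1382 = -2228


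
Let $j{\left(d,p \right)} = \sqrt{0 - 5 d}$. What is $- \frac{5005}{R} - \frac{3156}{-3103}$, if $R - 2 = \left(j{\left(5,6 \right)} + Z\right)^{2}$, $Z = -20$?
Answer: $- \frac{5280205031}{565146287} - \frac{1001000 i}{182129} \approx -9.3431 - 5.4961 i$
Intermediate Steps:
$j{\left(d,p \right)} = \sqrt{5} \sqrt{- d}$ ($j{\left(d,p \right)} = \sqrt{- 5 d} = \sqrt{5} \sqrt{- d}$)
$R = 2 + \left(-20 + 5 i\right)^{2}$ ($R = 2 + \left(\sqrt{5} \sqrt{\left(-1\right) 5} - 20\right)^{2} = 2 + \left(\sqrt{5} \sqrt{-5} - 20\right)^{2} = 2 + \left(\sqrt{5} i \sqrt{5} - 20\right)^{2} = 2 + \left(5 i - 20\right)^{2} = 2 + \left(-20 + 5 i\right)^{2} \approx 377.0 - 200.0 i$)
$- \frac{5005}{R} - \frac{3156}{-3103} = - \frac{5005}{377 - 200 i} - \frac{3156}{-3103} = - 5005 \frac{377 + 200 i}{182129} - - \frac{3156}{3103} = - \frac{5005 \left(377 + 200 i\right)}{182129} + \frac{3156}{3103} = \frac{3156}{3103} - \frac{5005 \left(377 + 200 i\right)}{182129}$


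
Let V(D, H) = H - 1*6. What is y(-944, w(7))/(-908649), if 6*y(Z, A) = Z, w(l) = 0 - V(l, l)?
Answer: 472/2725947 ≈ 0.00017315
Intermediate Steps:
V(D, H) = -6 + H (V(D, H) = H - 6 = -6 + H)
w(l) = 6 - l (w(l) = 0 - (-6 + l) = 0 + (6 - l) = 6 - l)
y(Z, A) = Z/6
y(-944, w(7))/(-908649) = ((1/6)*(-944))/(-908649) = -472/3*(-1/908649) = 472/2725947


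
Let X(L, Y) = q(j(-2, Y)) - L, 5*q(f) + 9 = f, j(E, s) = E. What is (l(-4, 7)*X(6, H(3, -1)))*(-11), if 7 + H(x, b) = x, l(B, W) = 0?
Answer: 0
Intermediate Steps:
q(f) = -9/5 + f/5
H(x, b) = -7 + x
X(L, Y) = -11/5 - L (X(L, Y) = (-9/5 + (1/5)*(-2)) - L = (-9/5 - 2/5) - L = -11/5 - L)
(l(-4, 7)*X(6, H(3, -1)))*(-11) = (0*(-11/5 - 1*6))*(-11) = (0*(-11/5 - 6))*(-11) = (0*(-41/5))*(-11) = 0*(-11) = 0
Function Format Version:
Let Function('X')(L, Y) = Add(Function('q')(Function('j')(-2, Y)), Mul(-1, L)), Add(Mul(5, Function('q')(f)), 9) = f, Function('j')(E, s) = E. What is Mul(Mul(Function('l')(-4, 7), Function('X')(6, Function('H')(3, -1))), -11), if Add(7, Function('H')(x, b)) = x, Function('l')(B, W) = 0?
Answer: 0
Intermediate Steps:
Function('q')(f) = Add(Rational(-9, 5), Mul(Rational(1, 5), f))
Function('H')(x, b) = Add(-7, x)
Function('X')(L, Y) = Add(Rational(-11, 5), Mul(-1, L)) (Function('X')(L, Y) = Add(Add(Rational(-9, 5), Mul(Rational(1, 5), -2)), Mul(-1, L)) = Add(Add(Rational(-9, 5), Rational(-2, 5)), Mul(-1, L)) = Add(Rational(-11, 5), Mul(-1, L)))
Mul(Mul(Function('l')(-4, 7), Function('X')(6, Function('H')(3, -1))), -11) = Mul(Mul(0, Add(Rational(-11, 5), Mul(-1, 6))), -11) = Mul(Mul(0, Add(Rational(-11, 5), -6)), -11) = Mul(Mul(0, Rational(-41, 5)), -11) = Mul(0, -11) = 0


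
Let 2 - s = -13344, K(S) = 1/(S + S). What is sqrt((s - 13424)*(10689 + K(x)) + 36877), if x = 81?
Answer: 2*I*sqrt(16136526)/9 ≈ 892.67*I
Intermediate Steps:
K(S) = 1/(2*S)
s = 13346 (s = 2 - 1*(-13344) = 2 + 13344 = 13346)
sqrt((s - 13424)*(10689 + K(x)) + 36877) = sqrt((13346 - 13424)*(10689 + (1/2)/81) + 36877) = sqrt(-78*(10689 + (1/2)*(1/81)) + 36877) = sqrt(-78*(10689 + 1/162) + 36877) = sqrt(-78*1731619/162 + 36877) = sqrt(-22511047/27 + 36877) = sqrt(-21515368/27) = 2*I*sqrt(16136526)/9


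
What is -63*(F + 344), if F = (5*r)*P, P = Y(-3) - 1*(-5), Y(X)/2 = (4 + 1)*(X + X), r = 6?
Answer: 82278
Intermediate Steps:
Y(X) = 20*X (Y(X) = 2*((4 + 1)*(X + X)) = 2*(5*(2*X)) = 2*(10*X) = 20*X)
P = -55 (P = 20*(-3) - 1*(-5) = -60 + 5 = -55)
F = -1650 (F = (5*6)*(-55) = 30*(-55) = -1650)
-63*(F + 344) = -63*(-1650 + 344) = -63*(-1306) = -1*(-82278) = 82278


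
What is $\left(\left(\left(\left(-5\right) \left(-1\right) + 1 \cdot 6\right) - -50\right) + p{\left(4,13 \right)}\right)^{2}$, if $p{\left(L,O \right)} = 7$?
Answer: $4624$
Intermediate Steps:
$\left(\left(\left(\left(-5\right) \left(-1\right) + 1 \cdot 6\right) - -50\right) + p{\left(4,13 \right)}\right)^{2} = \left(\left(\left(\left(-5\right) \left(-1\right) + 1 \cdot 6\right) - -50\right) + 7\right)^{2} = \left(\left(\left(5 + 6\right) + 50\right) + 7\right)^{2} = \left(\left(11 + 50\right) + 7\right)^{2} = \left(61 + 7\right)^{2} = 68^{2} = 4624$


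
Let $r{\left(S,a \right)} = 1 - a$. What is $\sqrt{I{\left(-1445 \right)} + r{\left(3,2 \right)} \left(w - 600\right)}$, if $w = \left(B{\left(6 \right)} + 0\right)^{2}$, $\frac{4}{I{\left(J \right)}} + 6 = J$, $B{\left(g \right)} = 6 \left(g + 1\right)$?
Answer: $\frac{2 i \sqrt{612673142}}{1451} \approx 34.117 i$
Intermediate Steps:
$B{\left(g \right)} = 6 + 6 g$ ($B{\left(g \right)} = 6 \left(1 + g\right) = 6 + 6 g$)
$I{\left(J \right)} = \frac{4}{-6 + J}$
$w = 1764$ ($w = \left(\left(6 + 6 \cdot 6\right) + 0\right)^{2} = \left(\left(6 + 36\right) + 0\right)^{2} = \left(42 + 0\right)^{2} = 42^{2} = 1764$)
$\sqrt{I{\left(-1445 \right)} + r{\left(3,2 \right)} \left(w - 600\right)} = \sqrt{\frac{4}{-6 - 1445} + \left(1 - 2\right) \left(1764 - 600\right)} = \sqrt{\frac{4}{-1451} + \left(1 - 2\right) 1164} = \sqrt{4 \left(- \frac{1}{1451}\right) - 1164} = \sqrt{- \frac{4}{1451} - 1164} = \sqrt{- \frac{1688968}{1451}} = \frac{2 i \sqrt{612673142}}{1451}$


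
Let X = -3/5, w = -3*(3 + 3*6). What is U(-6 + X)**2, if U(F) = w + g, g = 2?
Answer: 3721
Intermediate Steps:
w = -63 (w = -3*(3 + 18) = -3*21 = -63)
X = -3/5 (X = -3*1/5 = -3/5 ≈ -0.60000)
U(F) = -61 (U(F) = -63 + 2 = -61)
U(-6 + X)**2 = (-61)**2 = 3721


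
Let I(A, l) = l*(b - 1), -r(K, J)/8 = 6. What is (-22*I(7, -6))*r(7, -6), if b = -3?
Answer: 25344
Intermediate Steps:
r(K, J) = -48 (r(K, J) = -8*6 = -48)
I(A, l) = -4*l (I(A, l) = l*(-3 - 1) = l*(-4) = -4*l)
(-22*I(7, -6))*r(7, -6) = -(-88)*(-6)*(-48) = -22*24*(-48) = -528*(-48) = 25344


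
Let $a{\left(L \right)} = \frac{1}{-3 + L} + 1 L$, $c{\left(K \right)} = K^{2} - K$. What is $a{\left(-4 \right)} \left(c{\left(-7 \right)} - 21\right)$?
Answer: $-145$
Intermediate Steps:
$a{\left(L \right)} = L + \frac{1}{-3 + L}$ ($a{\left(L \right)} = \frac{1}{-3 + L} + L = L + \frac{1}{-3 + L}$)
$a{\left(-4 \right)} \left(c{\left(-7 \right)} - 21\right) = \frac{1 + \left(-4\right)^{2} - -12}{-3 - 4} \left(- 7 \left(-1 - 7\right) - 21\right) = \frac{1 + 16 + 12}{-7} \left(\left(-7\right) \left(-8\right) - 21\right) = \left(- \frac{1}{7}\right) 29 \left(56 - 21\right) = \left(- \frac{29}{7}\right) 35 = -145$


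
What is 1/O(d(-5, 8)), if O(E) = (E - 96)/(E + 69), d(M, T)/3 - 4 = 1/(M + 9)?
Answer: -109/111 ≈ -0.98198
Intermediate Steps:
d(M, T) = 12 + 3/(9 + M) (d(M, T) = 12 + 3/(M + 9) = 12 + 3/(9 + M))
O(E) = (-96 + E)/(69 + E)
1/O(d(-5, 8)) = 1/((-96 + 3*(37 + 4*(-5))/(9 - 5))/(69 + 3*(37 + 4*(-5))/(9 - 5))) = 1/((-96 + 3*(37 - 20)/4)/(69 + 3*(37 - 20)/4)) = 1/((-96 + 3*(¼)*17)/(69 + 3*(¼)*17)) = 1/((-96 + 51/4)/(69 + 51/4)) = 1/(-333/4/(327/4)) = 1/((4/327)*(-333/4)) = 1/(-111/109) = -109/111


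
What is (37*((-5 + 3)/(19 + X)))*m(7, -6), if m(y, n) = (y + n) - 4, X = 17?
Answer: 37/6 ≈ 6.1667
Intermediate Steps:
m(y, n) = -4 + n + y (m(y, n) = (n + y) - 4 = -4 + n + y)
(37*((-5 + 3)/(19 + X)))*m(7, -6) = (37*((-5 + 3)/(19 + 17)))*(-4 - 6 + 7) = (37*(-2/36))*(-3) = (37*(-2*1/36))*(-3) = (37*(-1/18))*(-3) = -37/18*(-3) = 37/6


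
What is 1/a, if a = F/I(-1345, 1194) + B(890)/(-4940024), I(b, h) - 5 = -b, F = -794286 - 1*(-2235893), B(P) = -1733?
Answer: 3334516200/3560787759059 ≈ 0.00093645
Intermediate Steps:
F = 1441607 (F = -794286 + 2235893 = 1441607)
I(b, h) = 5 - b
a = 3560787759059/3334516200 (a = 1441607/(5 - 1*(-1345)) - 1733/(-4940024) = 1441607/(5 + 1345) - 1733*(-1/4940024) = 1441607/1350 + 1733/4940024 = 3560787759059/3334516200 ≈ 1067.9)
1/a = 1/(3560787759059/3334516200) = 3334516200/3560787759059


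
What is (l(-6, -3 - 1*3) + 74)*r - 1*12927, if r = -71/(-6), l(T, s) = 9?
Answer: -71669/6 ≈ -11945.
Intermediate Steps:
r = 71/6 (r = -71*(-⅙) = 71/6 ≈ 11.833)
(l(-6, -3 - 1*3) + 74)*r - 1*12927 = (9 + 74)*(71/6) - 1*12927 = 83*(71/6) - 12927 = 5893/6 - 12927 = -71669/6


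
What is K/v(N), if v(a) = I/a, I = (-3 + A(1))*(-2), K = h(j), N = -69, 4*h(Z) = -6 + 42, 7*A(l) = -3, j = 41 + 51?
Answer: -1449/16 ≈ -90.563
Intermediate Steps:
j = 92
A(l) = -3/7 (A(l) = (⅐)*(-3) = -3/7)
h(Z) = 9 (h(Z) = (-6 + 42)/4 = (¼)*36 = 9)
K = 9
I = 48/7 (I = (-3 - 3/7)*(-2) = -24/7*(-2) = 48/7 ≈ 6.8571)
v(a) = 48/(7*a)
K/v(N) = 9/(((48/7)/(-69))) = 9/(((48/7)*(-1/69))) = 9/(-16/161) = 9*(-161/16) = -1449/16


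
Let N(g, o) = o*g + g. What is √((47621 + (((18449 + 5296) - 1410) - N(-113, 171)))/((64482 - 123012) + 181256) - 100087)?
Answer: I*√376866625565255/61363 ≈ 316.36*I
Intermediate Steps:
N(g, o) = g + g*o (N(g, o) = g*o + g = g + g*o)
√((47621 + (((18449 + 5296) - 1410) - N(-113, 171)))/((64482 - 123012) + 181256) - 100087) = √((47621 + (((18449 + 5296) - 1410) - (-113)*(1 + 171)))/((64482 - 123012) + 181256) - 100087) = √((47621 + ((23745 - 1410) - (-113)*172))/(-58530 + 181256) - 100087) = √((47621 + (22335 - 1*(-19436)))/122726 - 100087) = √((47621 + (22335 + 19436))*(1/122726) - 100087) = √((47621 + 41771)*(1/122726) - 100087) = √(89392*(1/122726) - 100087) = √(44696/61363 - 100087) = √(-6141593885/61363) = I*√376866625565255/61363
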